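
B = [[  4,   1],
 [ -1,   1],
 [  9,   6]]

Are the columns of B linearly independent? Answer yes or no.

Row reduce B to echelon form.
R2 ← R2 + (1/4)·R1: [0, 5/4]
R3 ← R3 − (9/4)·R1: [0, 15/4]
R3 ← R3 − (3)·R2: [0, 0]
2 pivots among 2 columns.
Every column is a pivot column, so the columns are linearly independent.

yes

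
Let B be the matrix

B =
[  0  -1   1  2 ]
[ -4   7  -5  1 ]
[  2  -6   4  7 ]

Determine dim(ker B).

Row reduce to echelon form.
Swap R1 ↔ R2
R3 ← R3 + (1/2)·R1: [0, -5/2, 3/2, 15/2]
R3 ← R3 − (5/2)·R2: [0, 0, -1, 5/2]
3 nonzero rows, so rank(B) = 3.
B has 4 columns; by rank–nullity, nullity = 4 − 3 = 1.

1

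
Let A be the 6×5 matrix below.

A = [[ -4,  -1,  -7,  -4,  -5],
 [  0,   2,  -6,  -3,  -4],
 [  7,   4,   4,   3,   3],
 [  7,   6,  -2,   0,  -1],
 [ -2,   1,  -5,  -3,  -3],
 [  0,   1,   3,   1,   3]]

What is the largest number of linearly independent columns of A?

Row reduce to echelon form.
R3 ← R3 + (7/4)·R1: [0, 9/4, -33/4, -4, -23/4]
R4 ← R4 + (7/4)·R1: [0, 17/4, -57/4, -7, -39/4]
R5 ← R5 − (1/2)·R1: [0, 3/2, -3/2, -1, -1/2]
R3 ← R3 − (9/8)·R2: [0, 0, -3/2, -5/8, -5/4]
R4 ← R4 − (17/8)·R2: [0, 0, -3/2, -5/8, -5/4]
R5 ← R5 − (3/4)·R2: [0, 0, 3, 5/4, 5/2]
R6 ← R6 − (1/2)·R2: [0, 0, 6, 5/2, 5]
R4 ← R4 − R3: [0, 0, 0, 0, 0]
R5 ← R5 + (2)·R3: [0, 0, 0, 0, 0]
R6 ← R6 + (4)·R3: [0, 0, 0, 0, 0]
Echelon form has 3 nonzero rows, so rank(A) = 3.
The rank gives the maximum number of linearly independent columns: 3.

3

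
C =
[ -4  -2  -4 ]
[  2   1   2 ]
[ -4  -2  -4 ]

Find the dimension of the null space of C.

2

Row reduce to echelon form.
R2 ← R2 + (1/2)·R1: [0, 0, 0]
R3 ← R3 − R1: [0, 0, 0]
1 nonzero row, so rank(C) = 1.
C has 3 columns; by rank–nullity, nullity = 3 − 1 = 2.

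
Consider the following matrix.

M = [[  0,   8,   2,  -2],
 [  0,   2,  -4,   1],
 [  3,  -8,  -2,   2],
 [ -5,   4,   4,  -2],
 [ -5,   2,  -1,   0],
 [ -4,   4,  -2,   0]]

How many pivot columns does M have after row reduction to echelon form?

Row reduce to echelon form.
Swap R1 ↔ R3
R4 ← R4 + (5/3)·R1: [0, -28/3, 2/3, 4/3]
R5 ← R5 + (5/3)·R1: [0, -34/3, -13/3, 10/3]
R6 ← R6 + (4/3)·R1: [0, -20/3, -14/3, 8/3]
R3 ← R3 − (4)·R2: [0, 0, 18, -6]
R4 ← R4 + (14/3)·R2: [0, 0, -18, 6]
R5 ← R5 + (17/3)·R2: [0, 0, -27, 9]
R6 ← R6 + (10/3)·R2: [0, 0, -18, 6]
R4 ← R4 + R3: [0, 0, 0, 0]
R5 ← R5 + (3/2)·R3: [0, 0, 0, 0]
R6 ← R6 + R3: [0, 0, 0, 0]
Echelon form has 3 nonzero rows, so rank(M) = 3.
Each nonzero row contributes one pivot column: 3 pivot columns.

3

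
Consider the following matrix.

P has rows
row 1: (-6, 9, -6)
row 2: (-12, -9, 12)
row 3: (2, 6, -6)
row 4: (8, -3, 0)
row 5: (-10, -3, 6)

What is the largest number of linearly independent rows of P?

2

Row reduce to echelon form.
R2 ← R2 − (2)·R1: [0, -27, 24]
R3 ← R3 + (1/3)·R1: [0, 9, -8]
R4 ← R4 + (4/3)·R1: [0, 9, -8]
R5 ← R5 − (5/3)·R1: [0, -18, 16]
R3 ← R3 + (1/3)·R2: [0, 0, 0]
R4 ← R4 + (1/3)·R2: [0, 0, 0]
R5 ← R5 − (2/3)·R2: [0, 0, 0]
Echelon form has 2 nonzero rows, so rank(P) = 2.
The rank gives the maximum number of linearly independent rows: 2.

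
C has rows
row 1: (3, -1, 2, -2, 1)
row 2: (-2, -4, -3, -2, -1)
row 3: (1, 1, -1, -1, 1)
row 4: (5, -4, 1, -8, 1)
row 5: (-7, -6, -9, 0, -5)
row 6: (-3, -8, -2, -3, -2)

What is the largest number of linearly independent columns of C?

5

Row reduce to echelon form.
R2 ← R2 + (2/3)·R1: [0, -14/3, -5/3, -10/3, -1/3]
R3 ← R3 − (1/3)·R1: [0, 4/3, -5/3, -1/3, 2/3]
R4 ← R4 − (5/3)·R1: [0, -7/3, -7/3, -14/3, -2/3]
R5 ← R5 + (7/3)·R1: [0, -25/3, -13/3, -14/3, -8/3]
R6 ← R6 + R1: [0, -9, 0, -5, -1]
R3 ← R3 + (2/7)·R2: [0, 0, -15/7, -9/7, 4/7]
R4 ← R4 − (1/2)·R2: [0, 0, -3/2, -3, -1/2]
R5 ← R5 − (25/14)·R2: [0, 0, -19/14, 9/7, -29/14]
R6 ← R6 − (27/14)·R2: [0, 0, 45/14, 10/7, -5/14]
R4 ← R4 − (7/10)·R3: [0, 0, 0, -21/10, -9/10]
R5 ← R5 − (19/30)·R3: [0, 0, 0, 21/10, -73/30]
R6 ← R6 + (3/2)·R3: [0, 0, 0, -1/2, 1/2]
R5 ← R5 + R4: [0, 0, 0, 0, -10/3]
R6 ← R6 − (5/21)·R4: [0, 0, 0, 0, 5/7]
R6 ← R6 + (3/14)·R5: [0, 0, 0, 0, 0]
Echelon form has 5 nonzero rows, so rank(C) = 5.
The rank gives the maximum number of linearly independent columns: 5.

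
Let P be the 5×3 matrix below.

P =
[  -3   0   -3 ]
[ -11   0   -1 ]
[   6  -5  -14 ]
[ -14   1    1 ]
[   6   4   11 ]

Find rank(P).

3

Row reduce to echelon form.
R2 ← R2 − (11/3)·R1: [0, 0, 10]
R3 ← R3 + (2)·R1: [0, -5, -20]
R4 ← R4 − (14/3)·R1: [0, 1, 15]
R5 ← R5 + (2)·R1: [0, 4, 5]
Swap R2 ↔ R3
R4 ← R4 + (1/5)·R2: [0, 0, 11]
R5 ← R5 + (4/5)·R2: [0, 0, -11]
R4 ← R4 − (11/10)·R3: [0, 0, 0]
R5 ← R5 + (11/10)·R3: [0, 0, 0]
Echelon form has 3 nonzero rows, so rank(P) = 3.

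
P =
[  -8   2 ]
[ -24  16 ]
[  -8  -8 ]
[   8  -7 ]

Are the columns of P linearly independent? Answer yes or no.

Row reduce P to echelon form.
R2 ← R2 − (3)·R1: [0, 10]
R3 ← R3 − R1: [0, -10]
R4 ← R4 + R1: [0, -5]
R3 ← R3 + R2: [0, 0]
R4 ← R4 + (1/2)·R2: [0, 0]
2 pivots among 2 columns.
Every column is a pivot column, so the columns are linearly independent.

yes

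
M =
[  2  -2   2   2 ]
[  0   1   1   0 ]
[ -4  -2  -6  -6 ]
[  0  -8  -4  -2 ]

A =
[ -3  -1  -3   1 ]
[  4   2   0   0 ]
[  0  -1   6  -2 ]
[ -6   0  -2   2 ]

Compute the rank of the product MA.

3

First compute MA:
[[-26,  -8,   2,   2],
 [  4,   1,   6,  -2],
 [ 40,   6, -12,  -4],
 [-20, -12, -20,   4]]
Now row reduce the product.
R2 ← R2 + (2/13)·R1: [0, -3/13, 82/13, -22/13]
R3 ← R3 + (20/13)·R1: [0, -82/13, -116/13, -12/13]
R4 ← R4 − (10/13)·R1: [0, -76/13, -280/13, 32/13]
R3 ← R3 − (82/3)·R2: [0, 0, -544/3, 136/3]
R4 ← R4 − (76/3)·R2: [0, 0, -544/3, 136/3]
R4 ← R4 − R3: [0, 0, 0, 0]
3 nonzero rows, so rank(MA) = 3.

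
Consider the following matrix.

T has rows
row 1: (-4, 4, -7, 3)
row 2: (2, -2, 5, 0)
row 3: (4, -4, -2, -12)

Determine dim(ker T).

2

Row reduce to echelon form.
R2 ← R2 + (1/2)·R1: [0, 0, 3/2, 3/2]
R3 ← R3 + R1: [0, 0, -9, -9]
R3 ← R3 + (6)·R2: [0, 0, 0, 0]
2 nonzero rows, so rank(T) = 2.
T has 4 columns; by rank–nullity, nullity = 4 − 2 = 2.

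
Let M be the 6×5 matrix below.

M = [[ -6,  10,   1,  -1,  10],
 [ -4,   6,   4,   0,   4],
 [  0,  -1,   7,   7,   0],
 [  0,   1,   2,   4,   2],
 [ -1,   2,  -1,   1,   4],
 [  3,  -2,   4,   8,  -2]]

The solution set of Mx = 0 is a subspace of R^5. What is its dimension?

Row reduce to echelon form.
R2 ← R2 − (2/3)·R1: [0, -2/3, 10/3, 2/3, -8/3]
R5 ← R5 − (1/6)·R1: [0, 1/3, -7/6, 7/6, 7/3]
R6 ← R6 + (1/2)·R1: [0, 3, 9/2, 15/2, 3]
R3 ← R3 − (3/2)·R2: [0, 0, 2, 6, 4]
R4 ← R4 + (3/2)·R2: [0, 0, 7, 5, -2]
R5 ← R5 + (1/2)·R2: [0, 0, 1/2, 3/2, 1]
R6 ← R6 + (9/2)·R2: [0, 0, 39/2, 21/2, -9]
R4 ← R4 − (7/2)·R3: [0, 0, 0, -16, -16]
R5 ← R5 − (1/4)·R3: [0, 0, 0, 0, 0]
R6 ← R6 − (39/4)·R3: [0, 0, 0, -48, -48]
R6 ← R6 − (3)·R4: [0, 0, 0, 0, 0]
4 nonzero rows, so rank(M) = 4.
M has 5 columns; by rank–nullity, nullity = 5 − 4 = 1.

1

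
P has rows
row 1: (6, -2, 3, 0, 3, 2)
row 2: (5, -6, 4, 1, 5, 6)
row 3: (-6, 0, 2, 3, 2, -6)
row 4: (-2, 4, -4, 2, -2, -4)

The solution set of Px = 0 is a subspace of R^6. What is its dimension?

2

Row reduce to echelon form.
R2 ← R2 − (5/6)·R1: [0, -13/3, 3/2, 1, 5/2, 13/3]
R3 ← R3 + R1: [0, -2, 5, 3, 5, -4]
R4 ← R4 + (1/3)·R1: [0, 10/3, -3, 2, -1, -10/3]
R3 ← R3 − (6/13)·R2: [0, 0, 56/13, 33/13, 50/13, -6]
R4 ← R4 + (10/13)·R2: [0, 0, -24/13, 36/13, 12/13, 0]
R4 ← R4 + (3/7)·R3: [0, 0, 0, 27/7, 18/7, -18/7]
4 nonzero rows, so rank(P) = 4.
P has 6 columns; by rank–nullity, nullity = 6 − 4 = 2.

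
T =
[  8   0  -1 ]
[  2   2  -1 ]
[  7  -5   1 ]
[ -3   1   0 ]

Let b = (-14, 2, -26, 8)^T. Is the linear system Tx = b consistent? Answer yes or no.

yes

Row reduce the augmented matrix [T | b].
R2 ← R2 − (1/4)·R1: [0, 2, -3/4, 11/2]
R3 ← R3 − (7/8)·R1: [0, -5, 15/8, -55/4]
R4 ← R4 + (3/8)·R1: [0, 1, -3/8, 11/4]
R3 ← R3 + (5/2)·R2: [0, 0, 0, 0]
R4 ← R4 − (1/2)·R2: [0, 0, 0, 0]
The echelon form has 2 nonzero rows, and every pivot lies in the first 3 columns, so rank(T) = rank([T|b]) = 2.
The system is consistent.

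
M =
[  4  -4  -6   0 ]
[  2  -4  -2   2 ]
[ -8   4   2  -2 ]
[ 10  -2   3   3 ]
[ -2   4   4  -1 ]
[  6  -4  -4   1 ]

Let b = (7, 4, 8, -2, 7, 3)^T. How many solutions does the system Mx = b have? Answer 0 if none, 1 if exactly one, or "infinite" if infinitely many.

Row reduce the augmented matrix [M | b].
R2 ← R2 − (1/2)·R1: [0, -2, 1, 2, 1/2]
R3 ← R3 + (2)·R1: [0, -4, -10, -2, 22]
R4 ← R4 − (5/2)·R1: [0, 8, 18, 3, -39/2]
R5 ← R5 + (1/2)·R1: [0, 2, 1, -1, 21/2]
R6 ← R6 − (3/2)·R1: [0, 2, 5, 1, -15/2]
R3 ← R3 − (2)·R2: [0, 0, -12, -6, 21]
R4 ← R4 + (4)·R2: [0, 0, 22, 11, -35/2]
R5 ← R5 + R2: [0, 0, 2, 1, 11]
R6 ← R6 + R2: [0, 0, 6, 3, -7]
R4 ← R4 + (11/6)·R3: [0, 0, 0, 0, 21]
R5 ← R5 + (1/6)·R3: [0, 0, 0, 0, 29/2]
R6 ← R6 + (1/2)·R3: [0, 0, 0, 0, 7/2]
R5 ← R5 − (29/42)·R4: [0, 0, 0, 0, 0]
R6 ← R6 − (1/6)·R4: [0, 0, 0, 0, 0]
The echelon form has 4 nonzero rows; the last pivot sits in the augmented column, so rank(M) = 3 but rank([M|b]) = 4.
Since the ranks differ, the system is inconsistent.
It has no solutions.

0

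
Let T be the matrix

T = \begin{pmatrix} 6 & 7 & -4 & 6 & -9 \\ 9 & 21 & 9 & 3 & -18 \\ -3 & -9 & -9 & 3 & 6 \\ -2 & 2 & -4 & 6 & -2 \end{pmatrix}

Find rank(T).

3

Row reduce to echelon form.
R2 ← R2 − (3/2)·R1: [0, 21/2, 15, -6, -9/2]
R3 ← R3 + (1/2)·R1: [0, -11/2, -11, 6, 3/2]
R4 ← R4 + (1/3)·R1: [0, 13/3, -16/3, 8, -5]
R3 ← R3 + (11/21)·R2: [0, 0, -22/7, 20/7, -6/7]
R4 ← R4 − (26/63)·R2: [0, 0, -242/21, 220/21, -22/7]
R4 ← R4 − (11/3)·R3: [0, 0, 0, 0, 0]
Echelon form has 3 nonzero rows, so rank(T) = 3.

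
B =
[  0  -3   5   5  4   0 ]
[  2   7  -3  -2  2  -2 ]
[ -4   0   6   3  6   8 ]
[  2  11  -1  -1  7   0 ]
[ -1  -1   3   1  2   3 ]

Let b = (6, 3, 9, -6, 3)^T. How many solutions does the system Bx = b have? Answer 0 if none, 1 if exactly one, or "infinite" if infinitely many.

Row reduce the augmented matrix [B | b].
Swap R1 ↔ R2
R3 ← R3 + (2)·R1: [0, 14, 0, -1, 10, 4, 15]
R4 ← R4 − R1: [0, 4, 2, 1, 5, 2, -9]
R5 ← R5 + (1/2)·R1: [0, 5/2, 3/2, 0, 3, 2, 9/2]
R3 ← R3 + (14/3)·R2: [0, 0, 70/3, 67/3, 86/3, 4, 43]
R4 ← R4 + (4/3)·R2: [0, 0, 26/3, 23/3, 31/3, 2, -1]
R5 ← R5 + (5/6)·R2: [0, 0, 17/3, 25/6, 19/3, 2, 19/2]
R4 ← R4 − (13/35)·R3: [0, 0, 0, -22/35, -11/35, 18/35, -594/35]
R5 ← R5 − (17/70)·R3: [0, 0, 0, -44/35, -22/35, 36/35, -33/35]
R5 ← R5 − (2)·R4: [0, 0, 0, 0, 0, 0, 33]
The echelon form has 5 nonzero rows; the last pivot sits in the augmented column, so rank(B) = 4 but rank([B|b]) = 5.
Since the ranks differ, the system is inconsistent.
It has no solutions.

0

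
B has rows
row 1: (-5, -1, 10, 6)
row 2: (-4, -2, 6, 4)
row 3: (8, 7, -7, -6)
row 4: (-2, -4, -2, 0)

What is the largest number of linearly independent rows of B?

Row reduce to echelon form.
R2 ← R2 − (4/5)·R1: [0, -6/5, -2, -4/5]
R3 ← R3 + (8/5)·R1: [0, 27/5, 9, 18/5]
R4 ← R4 − (2/5)·R1: [0, -18/5, -6, -12/5]
R3 ← R3 + (9/2)·R2: [0, 0, 0, 0]
R4 ← R4 − (3)·R2: [0, 0, 0, 0]
Echelon form has 2 nonzero rows, so rank(B) = 2.
The rank gives the maximum number of linearly independent rows: 2.

2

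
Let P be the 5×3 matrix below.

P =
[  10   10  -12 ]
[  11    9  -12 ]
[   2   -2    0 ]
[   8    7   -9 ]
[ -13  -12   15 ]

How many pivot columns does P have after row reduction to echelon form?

Row reduce to echelon form.
R2 ← R2 − (11/10)·R1: [0, -2, 6/5]
R3 ← R3 − (1/5)·R1: [0, -4, 12/5]
R4 ← R4 − (4/5)·R1: [0, -1, 3/5]
R5 ← R5 + (13/10)·R1: [0, 1, -3/5]
R3 ← R3 − (2)·R2: [0, 0, 0]
R4 ← R4 − (1/2)·R2: [0, 0, 0]
R5 ← R5 + (1/2)·R2: [0, 0, 0]
Echelon form has 2 nonzero rows, so rank(P) = 2.
Each nonzero row contributes one pivot column: 2 pivot columns.

2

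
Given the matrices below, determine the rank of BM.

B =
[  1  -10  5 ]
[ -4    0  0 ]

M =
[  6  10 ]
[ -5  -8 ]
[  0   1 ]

2

First compute BM:
[[ 56,  95],
 [-24, -40]]
Now row reduce the product.
R2 ← R2 + (3/7)·R1: [0, 5/7]
2 nonzero rows, so rank(BM) = 2.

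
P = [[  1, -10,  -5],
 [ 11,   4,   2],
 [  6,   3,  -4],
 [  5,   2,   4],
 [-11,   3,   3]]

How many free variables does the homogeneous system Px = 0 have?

Row reduce to echelon form.
R2 ← R2 − (11)·R1: [0, 114, 57]
R3 ← R3 − (6)·R1: [0, 63, 26]
R4 ← R4 − (5)·R1: [0, 52, 29]
R5 ← R5 + (11)·R1: [0, -107, -52]
R3 ← R3 − (21/38)·R2: [0, 0, -11/2]
R4 ← R4 − (26/57)·R2: [0, 0, 3]
R5 ← R5 + (107/114)·R2: [0, 0, 3/2]
R4 ← R4 + (6/11)·R3: [0, 0, 0]
R5 ← R5 + (3/11)·R3: [0, 0, 0]
3 nonzero rows, so rank(P) = 3.
P has 3 columns; by rank–nullity, nullity = 3 − 3 = 0.

0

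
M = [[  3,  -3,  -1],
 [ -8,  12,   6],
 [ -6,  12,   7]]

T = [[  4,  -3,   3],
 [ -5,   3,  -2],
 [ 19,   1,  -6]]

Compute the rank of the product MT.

First compute MT:
[[  8, -19,  21],
 [ 22,  66, -84],
 [ 49,  61, -84]]
Now row reduce the product.
R2 ← R2 − (11/4)·R1: [0, 473/4, -567/4]
R3 ← R3 − (49/8)·R1: [0, 1419/8, -1701/8]
R3 ← R3 − (3/2)·R2: [0, 0, 0]
2 nonzero rows, so rank(MT) = 2.

2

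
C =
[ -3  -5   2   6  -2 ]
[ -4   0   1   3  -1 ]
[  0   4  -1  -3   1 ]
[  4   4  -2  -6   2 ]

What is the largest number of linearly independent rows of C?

Row reduce to echelon form.
R2 ← R2 − (4/3)·R1: [0, 20/3, -5/3, -5, 5/3]
R4 ← R4 + (4/3)·R1: [0, -8/3, 2/3, 2, -2/3]
R3 ← R3 − (3/5)·R2: [0, 0, 0, 0, 0]
R4 ← R4 + (2/5)·R2: [0, 0, 0, 0, 0]
Echelon form has 2 nonzero rows, so rank(C) = 2.
The rank gives the maximum number of linearly independent rows: 2.

2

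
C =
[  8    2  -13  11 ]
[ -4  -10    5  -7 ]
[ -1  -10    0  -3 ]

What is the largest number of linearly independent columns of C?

Row reduce to echelon form.
R2 ← R2 + (1/2)·R1: [0, -9, -3/2, -3/2]
R3 ← R3 + (1/8)·R1: [0, -39/4, -13/8, -13/8]
R3 ← R3 − (13/12)·R2: [0, 0, 0, 0]
Echelon form has 2 nonzero rows, so rank(C) = 2.
The rank gives the maximum number of linearly independent columns: 2.

2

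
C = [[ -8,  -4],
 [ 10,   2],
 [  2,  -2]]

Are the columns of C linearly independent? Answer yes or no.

Row reduce C to echelon form.
R2 ← R2 + (5/4)·R1: [0, -3]
R3 ← R3 + (1/4)·R1: [0, -3]
R3 ← R3 − R2: [0, 0]
2 pivots among 2 columns.
Every column is a pivot column, so the columns are linearly independent.

yes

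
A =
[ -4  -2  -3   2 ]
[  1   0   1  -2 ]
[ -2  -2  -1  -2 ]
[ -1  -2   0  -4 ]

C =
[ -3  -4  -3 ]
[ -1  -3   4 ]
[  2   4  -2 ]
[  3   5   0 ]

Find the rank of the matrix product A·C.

1

First compute AC:
[[ 14,  20,  10],
 [ -7, -10,  -5],
 [  0,   0,   0],
 [ -7, -10,  -5]]
Now row reduce the product.
R2 ← R2 + (1/2)·R1: [0, 0, 0]
R4 ← R4 + (1/2)·R1: [0, 0, 0]
1 nonzero row, so rank(AC) = 1.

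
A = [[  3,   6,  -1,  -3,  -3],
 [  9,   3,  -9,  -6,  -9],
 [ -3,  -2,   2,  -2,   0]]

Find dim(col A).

Row reduce to echelon form.
R2 ← R2 − (3)·R1: [0, -15, -6, 3, 0]
R3 ← R3 + R1: [0, 4, 1, -5, -3]
R3 ← R3 + (4/15)·R2: [0, 0, -3/5, -21/5, -3]
Echelon form has 3 nonzero rows, so rank(A) = 3.
The column space has dimension equal to the rank: 3.

3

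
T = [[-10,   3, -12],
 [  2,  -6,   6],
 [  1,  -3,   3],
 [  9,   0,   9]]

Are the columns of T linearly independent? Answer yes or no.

Row reduce T to echelon form.
R2 ← R2 + (1/5)·R1: [0, -27/5, 18/5]
R3 ← R3 + (1/10)·R1: [0, -27/10, 9/5]
R4 ← R4 + (9/10)·R1: [0, 27/10, -9/5]
R3 ← R3 − (1/2)·R2: [0, 0, 0]
R4 ← R4 + (1/2)·R2: [0, 0, 0]
2 pivots among 3 columns.
Only 2 < 3 pivot columns, so the columns are linearly dependent.

no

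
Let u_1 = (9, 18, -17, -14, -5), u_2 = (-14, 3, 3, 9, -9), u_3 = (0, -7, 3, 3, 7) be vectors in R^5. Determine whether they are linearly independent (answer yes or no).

Form the matrix with these vectors as rows and row reduce.
R2 ← R2 + (14/9)·R1: [0, 31, -211/9, -115/9, -151/9]
R3 ← R3 + (7/31)·R2: [0, 0, -640/279, 32/279, 896/279]
3 nonzero rows, so the 3 vectors span a space of dimension 3.
Since 3 = 3, the vectors are linearly independent.

yes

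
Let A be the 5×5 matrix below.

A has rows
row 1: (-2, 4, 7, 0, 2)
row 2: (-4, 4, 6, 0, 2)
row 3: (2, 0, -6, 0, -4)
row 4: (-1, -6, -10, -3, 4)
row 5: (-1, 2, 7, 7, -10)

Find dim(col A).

Row reduce to echelon form.
R2 ← R2 − (2)·R1: [0, -4, -8, 0, -2]
R3 ← R3 + R1: [0, 4, 1, 0, -2]
R4 ← R4 − (1/2)·R1: [0, -8, -27/2, -3, 3]
R5 ← R5 − (1/2)·R1: [0, 0, 7/2, 7, -11]
R3 ← R3 + R2: [0, 0, -7, 0, -4]
R4 ← R4 − (2)·R2: [0, 0, 5/2, -3, 7]
R4 ← R4 + (5/14)·R3: [0, 0, 0, -3, 39/7]
R5 ← R5 + (1/2)·R3: [0, 0, 0, 7, -13]
R5 ← R5 + (7/3)·R4: [0, 0, 0, 0, 0]
Echelon form has 4 nonzero rows, so rank(A) = 4.
The column space has dimension equal to the rank: 4.

4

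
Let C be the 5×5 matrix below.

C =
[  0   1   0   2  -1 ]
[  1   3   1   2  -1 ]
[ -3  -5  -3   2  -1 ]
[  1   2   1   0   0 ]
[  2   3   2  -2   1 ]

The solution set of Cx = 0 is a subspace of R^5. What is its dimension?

Row reduce to echelon form.
Swap R1 ↔ R2
R3 ← R3 + (3)·R1: [0, 4, 0, 8, -4]
R4 ← R4 − R1: [0, -1, 0, -2, 1]
R5 ← R5 − (2)·R1: [0, -3, 0, -6, 3]
R3 ← R3 − (4)·R2: [0, 0, 0, 0, 0]
R4 ← R4 + R2: [0, 0, 0, 0, 0]
R5 ← R5 + (3)·R2: [0, 0, 0, 0, 0]
2 nonzero rows, so rank(C) = 2.
C has 5 columns; by rank–nullity, nullity = 5 − 2 = 3.

3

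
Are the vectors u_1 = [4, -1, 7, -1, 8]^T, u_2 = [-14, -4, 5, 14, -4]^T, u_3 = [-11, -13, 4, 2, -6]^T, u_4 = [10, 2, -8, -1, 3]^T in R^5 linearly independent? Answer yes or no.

yes

Form the matrix with these vectors as rows and row reduce.
R2 ← R2 + (7/2)·R1: [0, -15/2, 59/2, 21/2, 24]
R3 ← R3 + (11/4)·R1: [0, -63/4, 93/4, -3/4, 16]
R4 ← R4 − (5/2)·R1: [0, 9/2, -51/2, 3/2, -17]
R3 ← R3 − (21/10)·R2: [0, 0, -387/10, -114/5, -172/5]
R4 ← R4 + (3/5)·R2: [0, 0, -39/5, 39/5, -13/5]
R4 ← R4 − (26/129)·R3: [0, 0, 0, 533/43, 13/3]
4 nonzero rows, so the 4 vectors span a space of dimension 4.
Since 4 = 4, the vectors are linearly independent.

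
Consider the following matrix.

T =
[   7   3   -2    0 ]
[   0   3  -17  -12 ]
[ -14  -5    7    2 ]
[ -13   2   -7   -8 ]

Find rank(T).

3

Row reduce to echelon form.
R3 ← R3 + (2)·R1: [0, 1, 3, 2]
R4 ← R4 + (13/7)·R1: [0, 53/7, -75/7, -8]
R3 ← R3 − (1/3)·R2: [0, 0, 26/3, 6]
R4 ← R4 − (53/21)·R2: [0, 0, 676/21, 156/7]
R4 ← R4 − (26/7)·R3: [0, 0, 0, 0]
Echelon form has 3 nonzero rows, so rank(T) = 3.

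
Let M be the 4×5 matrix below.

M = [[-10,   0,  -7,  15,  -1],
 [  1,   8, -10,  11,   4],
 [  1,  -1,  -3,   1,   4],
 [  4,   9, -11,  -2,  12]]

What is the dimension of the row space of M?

4

Row reduce to echelon form.
R2 ← R2 + (1/10)·R1: [0, 8, -107/10, 25/2, 39/10]
R3 ← R3 + (1/10)·R1: [0, -1, -37/10, 5/2, 39/10]
R4 ← R4 + (2/5)·R1: [0, 9, -69/5, 4, 58/5]
R3 ← R3 + (1/8)·R2: [0, 0, -403/80, 65/16, 351/80]
R4 ← R4 − (9/8)·R2: [0, 0, -141/80, -161/16, 577/80]
R4 ← R4 − (141/403)·R3: [0, 0, 0, -356/31, 176/31]
Echelon form has 4 nonzero rows, so rank(M) = 4.
The row space has dimension equal to the rank: 4.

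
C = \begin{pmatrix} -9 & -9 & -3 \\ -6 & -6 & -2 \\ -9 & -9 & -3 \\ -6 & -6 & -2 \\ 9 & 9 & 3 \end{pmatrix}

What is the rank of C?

1

Row reduce to echelon form.
R2 ← R2 − (2/3)·R1: [0, 0, 0]
R3 ← R3 − R1: [0, 0, 0]
R4 ← R4 − (2/3)·R1: [0, 0, 0]
R5 ← R5 + R1: [0, 0, 0]
Echelon form has 1 nonzero row, so rank(C) = 1.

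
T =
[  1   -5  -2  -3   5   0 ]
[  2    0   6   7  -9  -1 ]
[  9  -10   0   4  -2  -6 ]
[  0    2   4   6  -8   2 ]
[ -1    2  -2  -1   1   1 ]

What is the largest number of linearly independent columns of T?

4

Row reduce to echelon form.
R2 ← R2 − (2)·R1: [0, 10, 10, 13, -19, -1]
R3 ← R3 − (9)·R1: [0, 35, 18, 31, -47, -6]
R5 ← R5 + R1: [0, -3, -4, -4, 6, 1]
R3 ← R3 − (7/2)·R2: [0, 0, -17, -29/2, 39/2, -5/2]
R4 ← R4 − (1/5)·R2: [0, 0, 2, 17/5, -21/5, 11/5]
R5 ← R5 + (3/10)·R2: [0, 0, -1, -1/10, 3/10, 7/10]
R4 ← R4 + (2/17)·R3: [0, 0, 0, 144/85, -162/85, 162/85]
R5 ← R5 − (1/17)·R3: [0, 0, 0, 64/85, -72/85, 72/85]
R5 ← R5 − (4/9)·R4: [0, 0, 0, 0, 0, 0]
Echelon form has 4 nonzero rows, so rank(T) = 4.
The rank gives the maximum number of linearly independent columns: 4.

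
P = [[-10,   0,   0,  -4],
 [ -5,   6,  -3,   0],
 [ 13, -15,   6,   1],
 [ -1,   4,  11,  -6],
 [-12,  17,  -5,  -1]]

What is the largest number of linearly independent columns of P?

3

Row reduce to echelon form.
R2 ← R2 − (1/2)·R1: [0, 6, -3, 2]
R3 ← R3 + (13/10)·R1: [0, -15, 6, -21/5]
R4 ← R4 − (1/10)·R1: [0, 4, 11, -28/5]
R5 ← R5 − (6/5)·R1: [0, 17, -5, 19/5]
R3 ← R3 + (5/2)·R2: [0, 0, -3/2, 4/5]
R4 ← R4 − (2/3)·R2: [0, 0, 13, -104/15]
R5 ← R5 − (17/6)·R2: [0, 0, 7/2, -28/15]
R4 ← R4 + (26/3)·R3: [0, 0, 0, 0]
R5 ← R5 + (7/3)·R3: [0, 0, 0, 0]
Echelon form has 3 nonzero rows, so rank(P) = 3.
The rank gives the maximum number of linearly independent columns: 3.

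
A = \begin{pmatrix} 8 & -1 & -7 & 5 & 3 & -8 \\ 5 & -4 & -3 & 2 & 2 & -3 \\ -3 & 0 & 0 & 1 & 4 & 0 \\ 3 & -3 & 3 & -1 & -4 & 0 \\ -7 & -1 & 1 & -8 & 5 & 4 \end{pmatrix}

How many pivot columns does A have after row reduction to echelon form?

Row reduce to echelon form.
R2 ← R2 − (5/8)·R1: [0, -27/8, 11/8, -9/8, 1/8, 2]
R3 ← R3 + (3/8)·R1: [0, -3/8, -21/8, 23/8, 41/8, -3]
R4 ← R4 − (3/8)·R1: [0, -21/8, 45/8, -23/8, -41/8, 3]
R5 ← R5 + (7/8)·R1: [0, -15/8, -41/8, -29/8, 61/8, -3]
R3 ← R3 − (1/9)·R2: [0, 0, -25/9, 3, 46/9, -29/9]
R4 ← R4 − (7/9)·R2: [0, 0, 41/9, -2, -47/9, 13/9]
R5 ← R5 − (5/9)·R2: [0, 0, -53/9, -3, 68/9, -37/9]
R4 ← R4 + (41/25)·R3: [0, 0, 0, 73/25, 79/25, -96/25]
R5 ← R5 − (53/25)·R3: [0, 0, 0, -234/25, -82/25, 68/25]
R5 ← R5 + (234/73)·R4: [0, 0, 0, 0, 500/73, -700/73]
Echelon form has 5 nonzero rows, so rank(A) = 5.
Each nonzero row contributes one pivot column: 5 pivot columns.

5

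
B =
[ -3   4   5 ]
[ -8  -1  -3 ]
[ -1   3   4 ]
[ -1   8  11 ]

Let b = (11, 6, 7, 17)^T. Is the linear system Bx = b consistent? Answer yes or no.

yes

Row reduce the augmented matrix [B | b].
R2 ← R2 − (8/3)·R1: [0, -35/3, -49/3, -70/3]
R3 ← R3 − (1/3)·R1: [0, 5/3, 7/3, 10/3]
R4 ← R4 − (1/3)·R1: [0, 20/3, 28/3, 40/3]
R3 ← R3 + (1/7)·R2: [0, 0, 0, 0]
R4 ← R4 + (4/7)·R2: [0, 0, 0, 0]
The echelon form has 2 nonzero rows, and every pivot lies in the first 3 columns, so rank(B) = rank([B|b]) = 2.
The system is consistent.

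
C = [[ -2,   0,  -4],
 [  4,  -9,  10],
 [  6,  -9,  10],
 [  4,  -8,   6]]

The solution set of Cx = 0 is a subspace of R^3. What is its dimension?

Row reduce to echelon form.
R2 ← R2 + (2)·R1: [0, -9, 2]
R3 ← R3 + (3)·R1: [0, -9, -2]
R4 ← R4 + (2)·R1: [0, -8, -2]
R3 ← R3 − R2: [0, 0, -4]
R4 ← R4 − (8/9)·R2: [0, 0, -34/9]
R4 ← R4 − (17/18)·R3: [0, 0, 0]
3 nonzero rows, so rank(C) = 3.
C has 3 columns; by rank–nullity, nullity = 3 − 3 = 0.

0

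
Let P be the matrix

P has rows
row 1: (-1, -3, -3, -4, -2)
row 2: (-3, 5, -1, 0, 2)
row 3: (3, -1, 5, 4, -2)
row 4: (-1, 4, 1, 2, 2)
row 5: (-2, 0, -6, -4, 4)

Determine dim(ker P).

Row reduce to echelon form.
R2 ← R2 − (3)·R1: [0, 14, 8, 12, 8]
R3 ← R3 + (3)·R1: [0, -10, -4, -8, -8]
R4 ← R4 − R1: [0, 7, 4, 6, 4]
R5 ← R5 − (2)·R1: [0, 6, 0, 4, 8]
R3 ← R3 + (5/7)·R2: [0, 0, 12/7, 4/7, -16/7]
R4 ← R4 − (1/2)·R2: [0, 0, 0, 0, 0]
R5 ← R5 − (3/7)·R2: [0, 0, -24/7, -8/7, 32/7]
R5 ← R5 + (2)·R3: [0, 0, 0, 0, 0]
3 nonzero rows, so rank(P) = 3.
P has 5 columns; by rank–nullity, nullity = 5 − 3 = 2.

2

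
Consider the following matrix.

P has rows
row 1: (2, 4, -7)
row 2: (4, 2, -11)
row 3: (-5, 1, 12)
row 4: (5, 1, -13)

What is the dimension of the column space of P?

Row reduce to echelon form.
R2 ← R2 − (2)·R1: [0, -6, 3]
R3 ← R3 + (5/2)·R1: [0, 11, -11/2]
R4 ← R4 − (5/2)·R1: [0, -9, 9/2]
R3 ← R3 + (11/6)·R2: [0, 0, 0]
R4 ← R4 − (3/2)·R2: [0, 0, 0]
Echelon form has 2 nonzero rows, so rank(P) = 2.
The column space has dimension equal to the rank: 2.

2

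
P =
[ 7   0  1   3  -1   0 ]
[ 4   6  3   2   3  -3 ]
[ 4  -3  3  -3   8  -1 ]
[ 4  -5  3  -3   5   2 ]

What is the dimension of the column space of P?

Row reduce to echelon form.
R2 ← R2 − (4/7)·R1: [0, 6, 17/7, 2/7, 25/7, -3]
R3 ← R3 − (4/7)·R1: [0, -3, 17/7, -33/7, 60/7, -1]
R4 ← R4 − (4/7)·R1: [0, -5, 17/7, -33/7, 39/7, 2]
R3 ← R3 + (1/2)·R2: [0, 0, 51/14, -32/7, 145/14, -5/2]
R4 ← R4 + (5/6)·R2: [0, 0, 187/42, -94/21, 359/42, -1/2]
R4 ← R4 − (11/9)·R3: [0, 0, 0, 10/9, -37/9, 23/9]
Echelon form has 4 nonzero rows, so rank(P) = 4.
The column space has dimension equal to the rank: 4.

4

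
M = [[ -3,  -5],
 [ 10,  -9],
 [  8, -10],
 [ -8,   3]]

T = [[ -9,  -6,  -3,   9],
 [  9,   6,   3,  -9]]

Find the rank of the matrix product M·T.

1

First compute MT:
[[-18, -12,  -6,  18],
 [-171, -114, -57, 171],
 [-162, -108, -54, 162],
 [ 99,  66,  33, -99]]
Now row reduce the product.
R2 ← R2 − (19/2)·R1: [0, 0, 0, 0]
R3 ← R3 − (9)·R1: [0, 0, 0, 0]
R4 ← R4 + (11/2)·R1: [0, 0, 0, 0]
1 nonzero row, so rank(MT) = 1.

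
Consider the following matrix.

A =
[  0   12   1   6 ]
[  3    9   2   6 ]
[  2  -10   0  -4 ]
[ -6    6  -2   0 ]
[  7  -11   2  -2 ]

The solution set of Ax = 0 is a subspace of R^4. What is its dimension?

2

Row reduce to echelon form.
Swap R1 ↔ R2
R3 ← R3 − (2/3)·R1: [0, -16, -4/3, -8]
R4 ← R4 + (2)·R1: [0, 24, 2, 12]
R5 ← R5 − (7/3)·R1: [0, -32, -8/3, -16]
R3 ← R3 + (4/3)·R2: [0, 0, 0, 0]
R4 ← R4 − (2)·R2: [0, 0, 0, 0]
R5 ← R5 + (8/3)·R2: [0, 0, 0, 0]
2 nonzero rows, so rank(A) = 2.
A has 4 columns; by rank–nullity, nullity = 4 − 2 = 2.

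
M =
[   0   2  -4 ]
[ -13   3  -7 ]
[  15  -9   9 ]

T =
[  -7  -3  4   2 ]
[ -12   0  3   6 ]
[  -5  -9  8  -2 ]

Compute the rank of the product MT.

First compute MT:
[[ -4,  36, -26,  20],
 [ 90, 102, -99,   6],
 [-42, -126, 105, -42]]
Now row reduce the product.
R2 ← R2 + (45/2)·R1: [0, 912, -684, 456]
R3 ← R3 − (21/2)·R1: [0, -504, 378, -252]
R3 ← R3 + (21/38)·R2: [0, 0, 0, 0]
2 nonzero rows, so rank(MT) = 2.

2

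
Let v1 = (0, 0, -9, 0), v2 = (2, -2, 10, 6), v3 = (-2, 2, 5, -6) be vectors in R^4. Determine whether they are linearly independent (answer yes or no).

Form the matrix with these vectors as rows and row reduce.
Swap R1 ↔ R2
R3 ← R3 + R1: [0, 0, 15, 0]
R3 ← R3 + (5/3)·R2: [0, 0, 0, 0]
2 nonzero rows, so the 3 vectors span a space of dimension 2.
Since 2 < 3, the vectors are linearly dependent.

no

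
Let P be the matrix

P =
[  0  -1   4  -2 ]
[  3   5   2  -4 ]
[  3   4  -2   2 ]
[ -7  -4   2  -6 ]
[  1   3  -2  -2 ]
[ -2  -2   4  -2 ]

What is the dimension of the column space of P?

Row reduce to echelon form.
Swap R1 ↔ R2
R3 ← R3 − R1: [0, -1, -4, 6]
R4 ← R4 + (7/3)·R1: [0, 23/3, 20/3, -46/3]
R5 ← R5 − (1/3)·R1: [0, 4/3, -8/3, -2/3]
R6 ← R6 + (2/3)·R1: [0, 4/3, 16/3, -14/3]
R3 ← R3 − R2: [0, 0, -8, 8]
R4 ← R4 + (23/3)·R2: [0, 0, 112/3, -92/3]
R5 ← R5 + (4/3)·R2: [0, 0, 8/3, -10/3]
R6 ← R6 + (4/3)·R2: [0, 0, 32/3, -22/3]
R4 ← R4 + (14/3)·R3: [0, 0, 0, 20/3]
R5 ← R5 + (1/3)·R3: [0, 0, 0, -2/3]
R6 ← R6 + (4/3)·R3: [0, 0, 0, 10/3]
R5 ← R5 + (1/10)·R4: [0, 0, 0, 0]
R6 ← R6 − (1/2)·R4: [0, 0, 0, 0]
Echelon form has 4 nonzero rows, so rank(P) = 4.
The column space has dimension equal to the rank: 4.

4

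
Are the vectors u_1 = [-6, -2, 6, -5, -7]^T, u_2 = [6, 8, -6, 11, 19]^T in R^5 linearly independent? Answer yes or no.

Form the matrix with these vectors as rows and row reduce.
R2 ← R2 + R1: [0, 6, 0, 6, 12]
2 nonzero rows, so the 2 vectors span a space of dimension 2.
Since 2 = 2, the vectors are linearly independent.

yes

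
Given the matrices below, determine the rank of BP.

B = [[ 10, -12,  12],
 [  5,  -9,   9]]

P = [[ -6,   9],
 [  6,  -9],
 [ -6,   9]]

First compute BP:
[[-204, 306],
 [-138, 207]]
Now row reduce the product.
R2 ← R2 − (23/34)·R1: [0, 0]
1 nonzero row, so rank(BP) = 1.

1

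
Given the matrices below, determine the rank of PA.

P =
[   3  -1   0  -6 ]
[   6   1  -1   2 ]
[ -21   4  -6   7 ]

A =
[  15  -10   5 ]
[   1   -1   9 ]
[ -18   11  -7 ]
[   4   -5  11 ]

First compute PA:
[[ 20,   1, -60],
 [117, -82,  68],
 [-175, 105,  50]]
Now row reduce the product.
R2 ← R2 − (117/20)·R1: [0, -1757/20, 419]
R3 ← R3 + (35/4)·R1: [0, 455/4, -475]
R3 ← R3 + (325/251)·R2: [0, 0, 16950/251]
3 nonzero rows, so rank(PA) = 3.

3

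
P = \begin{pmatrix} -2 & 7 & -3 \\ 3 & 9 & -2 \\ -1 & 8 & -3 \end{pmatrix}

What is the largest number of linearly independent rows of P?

2

Row reduce to echelon form.
R2 ← R2 + (3/2)·R1: [0, 39/2, -13/2]
R3 ← R3 − (1/2)·R1: [0, 9/2, -3/2]
R3 ← R3 − (3/13)·R2: [0, 0, 0]
Echelon form has 2 nonzero rows, so rank(P) = 2.
The rank gives the maximum number of linearly independent rows: 2.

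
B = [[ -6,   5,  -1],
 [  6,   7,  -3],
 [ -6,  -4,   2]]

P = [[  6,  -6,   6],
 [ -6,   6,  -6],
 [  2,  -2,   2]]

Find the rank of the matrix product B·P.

First compute BP:
[[-68,  68, -68],
 [-12,  12, -12],
 [ -8,   8,  -8]]
Now row reduce the product.
R2 ← R2 − (3/17)·R1: [0, 0, 0]
R3 ← R3 − (2/17)·R1: [0, 0, 0]
1 nonzero row, so rank(BP) = 1.

1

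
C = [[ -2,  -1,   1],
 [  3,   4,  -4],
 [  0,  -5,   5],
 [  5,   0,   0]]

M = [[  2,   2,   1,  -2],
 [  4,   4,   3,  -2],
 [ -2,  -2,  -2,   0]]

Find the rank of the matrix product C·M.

2

First compute CM:
[[-10, -10,  -7,   6],
 [ 30,  30,  23, -14],
 [-30, -30, -25,  10],
 [ 10,  10,   5, -10]]
Now row reduce the product.
R2 ← R2 + (3)·R1: [0, 0, 2, 4]
R3 ← R3 − (3)·R1: [0, 0, -4, -8]
R4 ← R4 + R1: [0, 0, -2, -4]
R3 ← R3 + (2)·R2: [0, 0, 0, 0]
R4 ← R4 + R2: [0, 0, 0, 0]
2 nonzero rows, so rank(CM) = 2.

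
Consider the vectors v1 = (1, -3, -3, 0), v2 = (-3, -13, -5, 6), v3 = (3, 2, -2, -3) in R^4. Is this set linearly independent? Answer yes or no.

no

Form the matrix with these vectors as rows and row reduce.
R2 ← R2 + (3)·R1: [0, -22, -14, 6]
R3 ← R3 − (3)·R1: [0, 11, 7, -3]
R3 ← R3 + (1/2)·R2: [0, 0, 0, 0]
2 nonzero rows, so the 3 vectors span a space of dimension 2.
Since 2 < 3, the vectors are linearly dependent.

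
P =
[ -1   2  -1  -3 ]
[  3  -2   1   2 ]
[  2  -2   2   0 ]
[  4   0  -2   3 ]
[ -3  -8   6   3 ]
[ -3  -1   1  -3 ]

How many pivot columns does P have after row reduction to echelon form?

4

Row reduce to echelon form.
R2 ← R2 + (3)·R1: [0, 4, -2, -7]
R3 ← R3 + (2)·R1: [0, 2, 0, -6]
R4 ← R4 + (4)·R1: [0, 8, -6, -9]
R5 ← R5 − (3)·R1: [0, -14, 9, 12]
R6 ← R6 − (3)·R1: [0, -7, 4, 6]
R3 ← R3 − (1/2)·R2: [0, 0, 1, -5/2]
R4 ← R4 − (2)·R2: [0, 0, -2, 5]
R5 ← R5 + (7/2)·R2: [0, 0, 2, -25/2]
R6 ← R6 + (7/4)·R2: [0, 0, 1/2, -25/4]
R4 ← R4 + (2)·R3: [0, 0, 0, 0]
R5 ← R5 − (2)·R3: [0, 0, 0, -15/2]
R6 ← R6 − (1/2)·R3: [0, 0, 0, -5]
Swap R4 ↔ R5
R6 ← R6 − (2/3)·R4: [0, 0, 0, 0]
Echelon form has 4 nonzero rows, so rank(P) = 4.
Each nonzero row contributes one pivot column: 4 pivot columns.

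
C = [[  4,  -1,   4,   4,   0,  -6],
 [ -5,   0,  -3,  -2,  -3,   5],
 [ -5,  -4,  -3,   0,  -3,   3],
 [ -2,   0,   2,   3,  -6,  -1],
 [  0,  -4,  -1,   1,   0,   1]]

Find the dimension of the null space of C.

2

Row reduce to echelon form.
R2 ← R2 + (5/4)·R1: [0, -5/4, 2, 3, -3, -5/2]
R3 ← R3 + (5/4)·R1: [0, -21/4, 2, 5, -3, -9/2]
R4 ← R4 + (1/2)·R1: [0, -1/2, 4, 5, -6, -4]
R3 ← R3 − (21/5)·R2: [0, 0, -32/5, -38/5, 48/5, 6]
R4 ← R4 − (2/5)·R2: [0, 0, 16/5, 19/5, -24/5, -3]
R5 ← R5 − (16/5)·R2: [0, 0, -37/5, -43/5, 48/5, 9]
R4 ← R4 + (1/2)·R3: [0, 0, 0, 0, 0, 0]
R5 ← R5 − (37/32)·R3: [0, 0, 0, 3/16, -3/2, 33/16]
Swap R4 ↔ R5
4 nonzero rows, so rank(C) = 4.
C has 6 columns; by rank–nullity, nullity = 6 − 4 = 2.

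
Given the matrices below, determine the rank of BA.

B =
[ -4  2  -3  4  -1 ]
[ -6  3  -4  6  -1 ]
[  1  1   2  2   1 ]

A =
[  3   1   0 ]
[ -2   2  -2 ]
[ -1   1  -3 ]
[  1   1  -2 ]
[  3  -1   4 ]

First compute BA:
[[-12,   2,  -7],
 [-17,   3, -10],
 [  4,   6,  -8]]
Now row reduce the product.
R2 ← R2 − (17/12)·R1: [0, 1/6, -1/12]
R3 ← R3 + (1/3)·R1: [0, 20/3, -31/3]
R3 ← R3 − (40)·R2: [0, 0, -7]
3 nonzero rows, so rank(BA) = 3.

3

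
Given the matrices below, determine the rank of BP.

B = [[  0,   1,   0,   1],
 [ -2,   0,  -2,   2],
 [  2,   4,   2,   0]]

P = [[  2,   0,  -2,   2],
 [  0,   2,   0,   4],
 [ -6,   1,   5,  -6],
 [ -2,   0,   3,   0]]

First compute BP:
[[ -2,   2,   3,   4],
 [  4,  -2,   0,   8],
 [ -8,  10,   6,   8]]
Now row reduce the product.
R2 ← R2 + (2)·R1: [0, 2, 6, 16]
R3 ← R3 − (4)·R1: [0, 2, -6, -8]
R3 ← R3 − R2: [0, 0, -12, -24]
3 nonzero rows, so rank(BP) = 3.

3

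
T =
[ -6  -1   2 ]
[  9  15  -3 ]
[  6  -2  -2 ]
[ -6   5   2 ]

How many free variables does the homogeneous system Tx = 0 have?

1

Row reduce to echelon form.
R2 ← R2 + (3/2)·R1: [0, 27/2, 0]
R3 ← R3 + R1: [0, -3, 0]
R4 ← R4 − R1: [0, 6, 0]
R3 ← R3 + (2/9)·R2: [0, 0, 0]
R4 ← R4 − (4/9)·R2: [0, 0, 0]
2 nonzero rows, so rank(T) = 2.
T has 3 columns; by rank–nullity, nullity = 3 − 2 = 1.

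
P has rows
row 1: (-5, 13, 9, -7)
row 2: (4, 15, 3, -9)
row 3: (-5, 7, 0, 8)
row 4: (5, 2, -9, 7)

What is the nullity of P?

0

Row reduce to echelon form.
R2 ← R2 + (4/5)·R1: [0, 127/5, 51/5, -73/5]
R3 ← R3 − R1: [0, -6, -9, 15]
R4 ← R4 + R1: [0, 15, 0, 0]
R3 ← R3 + (30/127)·R2: [0, 0, -837/127, 1467/127]
R4 ← R4 − (75/127)·R2: [0, 0, -765/127, 1095/127]
R4 ← R4 − (85/93)·R3: [0, 0, 0, -60/31]
4 nonzero rows, so rank(P) = 4.
P has 4 columns; by rank–nullity, nullity = 4 − 4 = 0.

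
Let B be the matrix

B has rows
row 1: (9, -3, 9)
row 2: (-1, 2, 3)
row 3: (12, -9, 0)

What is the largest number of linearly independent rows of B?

2

Row reduce to echelon form.
R2 ← R2 + (1/9)·R1: [0, 5/3, 4]
R3 ← R3 − (4/3)·R1: [0, -5, -12]
R3 ← R3 + (3)·R2: [0, 0, 0]
Echelon form has 2 nonzero rows, so rank(B) = 2.
The rank gives the maximum number of linearly independent rows: 2.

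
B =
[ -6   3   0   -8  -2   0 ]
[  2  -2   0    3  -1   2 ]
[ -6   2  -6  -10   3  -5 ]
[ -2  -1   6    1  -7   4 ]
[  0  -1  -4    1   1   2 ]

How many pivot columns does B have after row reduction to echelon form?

Row reduce to echelon form.
R2 ← R2 + (1/3)·R1: [0, -1, 0, 1/3, -5/3, 2]
R3 ← R3 − R1: [0, -1, -6, -2, 5, -5]
R4 ← R4 − (1/3)·R1: [0, -2, 6, 11/3, -19/3, 4]
R3 ← R3 − R2: [0, 0, -6, -7/3, 20/3, -7]
R4 ← R4 − (2)·R2: [0, 0, 6, 3, -3, 0]
R5 ← R5 − R2: [0, 0, -4, 2/3, 8/3, 0]
R4 ← R4 + R3: [0, 0, 0, 2/3, 11/3, -7]
R5 ← R5 − (2/3)·R3: [0, 0, 0, 20/9, -16/9, 14/3]
R5 ← R5 − (10/3)·R4: [0, 0, 0, 0, -14, 28]
Echelon form has 5 nonzero rows, so rank(B) = 5.
Each nonzero row contributes one pivot column: 5 pivot columns.

5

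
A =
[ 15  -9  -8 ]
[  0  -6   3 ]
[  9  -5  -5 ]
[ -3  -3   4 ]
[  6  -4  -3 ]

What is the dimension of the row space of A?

Row reduce to echelon form.
R3 ← R3 − (3/5)·R1: [0, 2/5, -1/5]
R4 ← R4 + (1/5)·R1: [0, -24/5, 12/5]
R5 ← R5 − (2/5)·R1: [0, -2/5, 1/5]
R3 ← R3 + (1/15)·R2: [0, 0, 0]
R4 ← R4 − (4/5)·R2: [0, 0, 0]
R5 ← R5 − (1/15)·R2: [0, 0, 0]
Echelon form has 2 nonzero rows, so rank(A) = 2.
The row space has dimension equal to the rank: 2.

2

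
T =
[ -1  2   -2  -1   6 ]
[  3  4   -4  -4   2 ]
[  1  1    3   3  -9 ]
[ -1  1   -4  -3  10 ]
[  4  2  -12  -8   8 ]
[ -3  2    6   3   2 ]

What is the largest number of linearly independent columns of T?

4

Row reduce to echelon form.
R2 ← R2 + (3)·R1: [0, 10, -10, -7, 20]
R3 ← R3 + R1: [0, 3, 1, 2, -3]
R4 ← R4 − R1: [0, -1, -2, -2, 4]
R5 ← R5 + (4)·R1: [0, 10, -20, -12, 32]
R6 ← R6 − (3)·R1: [0, -4, 12, 6, -16]
R3 ← R3 − (3/10)·R2: [0, 0, 4, 41/10, -9]
R4 ← R4 + (1/10)·R2: [0, 0, -3, -27/10, 6]
R5 ← R5 − R2: [0, 0, -10, -5, 12]
R6 ← R6 + (2/5)·R2: [0, 0, 8, 16/5, -8]
R4 ← R4 + (3/4)·R3: [0, 0, 0, 3/8, -3/4]
R5 ← R5 + (5/2)·R3: [0, 0, 0, 21/4, -21/2]
R6 ← R6 − (2)·R3: [0, 0, 0, -5, 10]
R5 ← R5 − (14)·R4: [0, 0, 0, 0, 0]
R6 ← R6 + (40/3)·R4: [0, 0, 0, 0, 0]
Echelon form has 4 nonzero rows, so rank(T) = 4.
The rank gives the maximum number of linearly independent columns: 4.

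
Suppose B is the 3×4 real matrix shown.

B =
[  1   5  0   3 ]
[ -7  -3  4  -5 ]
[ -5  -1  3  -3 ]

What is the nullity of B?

2

Row reduce to echelon form.
R2 ← R2 + (7)·R1: [0, 32, 4, 16]
R3 ← R3 + (5)·R1: [0, 24, 3, 12]
R3 ← R3 − (3/4)·R2: [0, 0, 0, 0]
2 nonzero rows, so rank(B) = 2.
B has 4 columns; by rank–nullity, nullity = 4 − 2 = 2.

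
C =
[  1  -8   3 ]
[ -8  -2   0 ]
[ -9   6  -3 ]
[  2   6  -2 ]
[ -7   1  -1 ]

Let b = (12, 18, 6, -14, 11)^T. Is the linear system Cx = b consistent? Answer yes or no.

yes

Row reduce the augmented matrix [C | b].
R2 ← R2 + (8)·R1: [0, -66, 24, 114]
R3 ← R3 + (9)·R1: [0, -66, 24, 114]
R4 ← R4 − (2)·R1: [0, 22, -8, -38]
R5 ← R5 + (7)·R1: [0, -55, 20, 95]
R3 ← R3 − R2: [0, 0, 0, 0]
R4 ← R4 + (1/3)·R2: [0, 0, 0, 0]
R5 ← R5 − (5/6)·R2: [0, 0, 0, 0]
The echelon form has 2 nonzero rows, and every pivot lies in the first 3 columns, so rank(C) = rank([C|b]) = 2.
The system is consistent.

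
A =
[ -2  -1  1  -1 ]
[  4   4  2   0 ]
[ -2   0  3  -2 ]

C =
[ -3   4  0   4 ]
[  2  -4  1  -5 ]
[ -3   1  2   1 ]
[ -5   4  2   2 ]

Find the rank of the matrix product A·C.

2

First compute AC:
[[  6,  -7,  -1,  -4],
 [-10,   2,   8,  -2],
 [  7, -13,   2,  -9]]
Now row reduce the product.
R2 ← R2 + (5/3)·R1: [0, -29/3, 19/3, -26/3]
R3 ← R3 − (7/6)·R1: [0, -29/6, 19/6, -13/3]
R3 ← R3 − (1/2)·R2: [0, 0, 0, 0]
2 nonzero rows, so rank(AC) = 2.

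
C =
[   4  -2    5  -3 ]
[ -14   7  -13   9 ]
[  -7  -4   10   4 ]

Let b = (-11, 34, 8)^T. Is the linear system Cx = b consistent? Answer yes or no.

Row reduce the augmented matrix [C | b].
R2 ← R2 + (7/2)·R1: [0, 0, 9/2, -3/2, -9/2]
R3 ← R3 + (7/4)·R1: [0, -15/2, 75/4, -5/4, -45/4]
Swap R2 ↔ R3
The echelon form has 3 nonzero rows, and every pivot lies in the first 4 columns, so rank(C) = rank([C|b]) = 3.
The system is consistent.

yes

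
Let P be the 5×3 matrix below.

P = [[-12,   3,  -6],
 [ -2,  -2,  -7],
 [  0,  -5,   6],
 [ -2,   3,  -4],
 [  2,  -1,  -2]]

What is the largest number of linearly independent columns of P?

Row reduce to echelon form.
R2 ← R2 − (1/6)·R1: [0, -5/2, -6]
R4 ← R4 − (1/6)·R1: [0, 5/2, -3]
R5 ← R5 + (1/6)·R1: [0, -1/2, -3]
R3 ← R3 − (2)·R2: [0, 0, 18]
R4 ← R4 + R2: [0, 0, -9]
R5 ← R5 − (1/5)·R2: [0, 0, -9/5]
R4 ← R4 + (1/2)·R3: [0, 0, 0]
R5 ← R5 + (1/10)·R3: [0, 0, 0]
Echelon form has 3 nonzero rows, so rank(P) = 3.
The rank gives the maximum number of linearly independent columns: 3.

3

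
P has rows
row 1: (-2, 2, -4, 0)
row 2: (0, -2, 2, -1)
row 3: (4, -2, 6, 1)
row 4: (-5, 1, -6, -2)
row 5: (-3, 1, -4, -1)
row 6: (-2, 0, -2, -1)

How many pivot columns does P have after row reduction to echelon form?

Row reduce to echelon form.
R3 ← R3 + (2)·R1: [0, 2, -2, 1]
R4 ← R4 − (5/2)·R1: [0, -4, 4, -2]
R5 ← R5 − (3/2)·R1: [0, -2, 2, -1]
R6 ← R6 − R1: [0, -2, 2, -1]
R3 ← R3 + R2: [0, 0, 0, 0]
R4 ← R4 − (2)·R2: [0, 0, 0, 0]
R5 ← R5 − R2: [0, 0, 0, 0]
R6 ← R6 − R2: [0, 0, 0, 0]
Echelon form has 2 nonzero rows, so rank(P) = 2.
Each nonzero row contributes one pivot column: 2 pivot columns.

2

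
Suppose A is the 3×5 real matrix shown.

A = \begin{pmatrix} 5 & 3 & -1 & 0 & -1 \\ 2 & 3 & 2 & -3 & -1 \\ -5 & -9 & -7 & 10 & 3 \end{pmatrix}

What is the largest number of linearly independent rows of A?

Row reduce to echelon form.
R2 ← R2 − (2/5)·R1: [0, 9/5, 12/5, -3, -3/5]
R3 ← R3 + R1: [0, -6, -8, 10, 2]
R3 ← R3 + (10/3)·R2: [0, 0, 0, 0, 0]
Echelon form has 2 nonzero rows, so rank(A) = 2.
The rank gives the maximum number of linearly independent rows: 2.

2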